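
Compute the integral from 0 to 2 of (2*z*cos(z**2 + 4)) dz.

Let u = z**2 + 4, so du = 2*z dz. When z = 0, u = 4; when z = 2, u = 8.
The integral becomes ∫ cos(u) du from 4 to 8, with antiderivative sin(u).
Back in z: F(z) = sin(z**2 + 4).
Then F(2) - F(0) = (sin(8)) - (sin(4)) = -sin(4) + sin(8).

-sin(4) + sin(8)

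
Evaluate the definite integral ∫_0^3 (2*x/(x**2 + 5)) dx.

Let u = x**2 + 5, so du = 2*x dx. When x = 0, u = 5; when x = 3, u = 14.
The integral becomes ∫ 1/u du from 5 to 14, with antiderivative log(u).
Back in x: F(x) = log(x**2 + 5).
Then F(3) - F(0) = (log(14)) - (log(5)) = log(14/5).

log(14/5)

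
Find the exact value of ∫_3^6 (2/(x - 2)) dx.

An antiderivative is F(x) = 2*log(x - 2).
Then F(6) - F(3) = (log(16)) - (0) = log(16).

log(16)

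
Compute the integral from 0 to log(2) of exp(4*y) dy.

15/4

Let u = exp(y), so du = exp(y) dy. When y = 0, u = 1; when y = log(2), u = 2.
The integral becomes ∫ u**3 du from 1 to 2, with antiderivative u**4/4.
Back in y: F(y) = exp(4*y)/4.
Then F(log(2)) - F(0) = (4) - (1/4) = 15/4.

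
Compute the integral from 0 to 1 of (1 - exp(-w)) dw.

An antiderivative is F(w) = w + exp(-w).
Then F(1) - F(0) = (exp(-1) + 1) - (1) = exp(-1).

exp(-1)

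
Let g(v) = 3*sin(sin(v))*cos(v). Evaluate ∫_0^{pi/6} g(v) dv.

Let u = sin(v), so du = cos(v) dv. When v = 0, u = 0; when v = pi/6, u = 1/2.
The integral becomes 3·∫ sin(u) du from 0 to 1/2, with antiderivative -3*cos(u).
Back in v: F(v) = -3*cos(sin(v)).
Then F(pi/6) - F(0) = (-3*cos(1/2)) - (-3) = 3 - 3*cos(1/2).

3 - 3*cos(1/2)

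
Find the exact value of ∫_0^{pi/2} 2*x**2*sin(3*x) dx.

-2*pi/9 - 4/27

Integrate by parts twice (u = x^2, dv = 2*sin(3*x) dx).
An antiderivative is F(x) = -2*x**2*cos(3*x)/3 + 4*x*sin(3*x)/9 + 4*cos(3*x)/27.
Then F(pi/2) - F(0) = (-2*pi/9) - (4/27) = -2*pi/9 - 4/27.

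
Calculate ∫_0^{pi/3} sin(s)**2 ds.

-sqrt(3)/8 + pi/6

Use the identity sin^2(s) = (1 - cos(2*s))/2.
An antiderivative is F(s) = s/2 - sin(2*s)/4.
Then F(pi/3) - F(0) = (-sqrt(3)/8 + pi/6) - (0) = -sqrt(3)/8 + pi/6.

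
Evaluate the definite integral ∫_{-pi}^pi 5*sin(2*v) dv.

An antiderivative is F(v) = -5*cos(2*v)/2.
Then F(pi) - F(-pi) = (-5/2) - (-5/2) = 0.

0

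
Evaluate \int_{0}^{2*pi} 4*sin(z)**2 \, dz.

4*pi

Use the identity sin^2(z) = (1 - cos(2*z))/2.
An antiderivative is F(z) = 2*z - sin(2*z).
Then F(2*pi) - F(0) = (4*pi) - (0) = 4*pi.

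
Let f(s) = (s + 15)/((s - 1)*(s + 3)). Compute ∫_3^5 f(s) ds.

log(27/4)

Factor the denominator: s**2 + 2*s - 3 = (s + 3)(s - 1).
Partial fractions: (s + 15)/((s - 1)*(s + 3)) = -3/(s + 3) + 4/(s - 1).
An antiderivative is F(s) = 4*log(s - 1) - 3*log(s + 3).
Then F(5) - F(3) = (-log(2)) - (log(2/27)) = log(27/4).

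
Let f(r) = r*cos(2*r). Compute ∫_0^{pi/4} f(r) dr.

Integrate by parts once (u = r, dv = cos(2*r) dr).
An antiderivative is F(r) = r*sin(2*r)/2 + cos(2*r)/4.
Then F(pi/4) - F(0) = (pi/8) - (1/4) = -1/4 + pi/8.

-1/4 + pi/8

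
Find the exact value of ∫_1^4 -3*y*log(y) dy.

45/4 - 48*log(2)

Integrate by parts once (u = ln y, dv = -3*y dy).
An antiderivative is F(y) = -3*y**2*(2*log(y) - 1)/4.
Then F(4) - F(1) = (12 - 48*log(2)) - (3/4) = 45/4 - 48*log(2).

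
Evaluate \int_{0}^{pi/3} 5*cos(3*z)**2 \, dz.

Use the identity cos^2(3*z) = (1 + cos(6*z))/2.
An antiderivative is F(z) = 5*z/2 + 5*sin(6*z)/12.
Then F(pi/3) - F(0) = (5*pi/6) - (0) = 5*pi/6.

5*pi/6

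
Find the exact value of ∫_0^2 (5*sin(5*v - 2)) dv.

cos(2) - cos(8)

Let u = 5*v - 2, so du = 5 dv. When v = 0, u = -2; when v = 2, u = 8.
The integral becomes ∫ sin(u) du from -2 to 8, with antiderivative -cos(u).
Back in v: F(v) = -cos(5*v - 2).
Then F(2) - F(0) = (-cos(8)) - (-cos(2)) = cos(2) - cos(8).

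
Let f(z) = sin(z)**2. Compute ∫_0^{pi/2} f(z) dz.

Use the identity sin^2(z) = (1 - cos(2*z))/2.
An antiderivative is F(z) = z/2 - sin(2*z)/4.
Then F(pi/2) - F(0) = (pi/4) - (0) = pi/4.

pi/4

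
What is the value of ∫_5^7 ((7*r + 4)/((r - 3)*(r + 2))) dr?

Factor the denominator: r**2 - r - 6 = (r + 2)(r - 3).
Partial fractions: (7*r + 4)/((r - 3)*(r + 2)) = 2/(r + 2) + 5/(r - 3).
An antiderivative is F(r) = 5*log(r - 3) + 2*log(r + 2).
Then F(7) - F(5) = (4*log(3) + 10*log(2)) - (5*log(2) + 2*log(7)) = -2*log(7) + 5*log(2) + 4*log(3).

-2*log(7) + 5*log(2) + 4*log(3)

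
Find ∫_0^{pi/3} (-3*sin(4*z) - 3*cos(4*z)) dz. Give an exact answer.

An antiderivative is F(z) = -3*sin(4*z)/4 + 3*cos(4*z)/4.
Then F(pi/3) - F(0) = (-3/8 + 3*sqrt(3)/8) - (3/4) = -9/8 + 3*sqrt(3)/8.

-9/8 + 3*sqrt(3)/8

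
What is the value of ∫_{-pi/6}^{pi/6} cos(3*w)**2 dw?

pi/6

Use the identity cos^2(3*w) = (1 + cos(6*w))/2.
An antiderivative is F(w) = w/2 + sin(6*w)/12.
Then F(pi/6) - F(-pi/6) = (pi/12) - (-pi/12) = pi/6.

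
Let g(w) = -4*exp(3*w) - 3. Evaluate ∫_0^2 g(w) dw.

An antiderivative is F(w) = -4*exp(3*w)/3 - 3*w.
Then F(2) - F(0) = (-4*exp(6)/3 - 6) - (-4/3) = -4*exp(6)/3 - 14/3.

-4*exp(6)/3 - 14/3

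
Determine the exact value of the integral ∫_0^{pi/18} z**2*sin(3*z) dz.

Integrate by parts twice (u = z^2, dv = sin(3*z) dz).
An antiderivative is F(z) = -z**2*cos(3*z)/3 + 2*z*sin(3*z)/9 + 2*cos(3*z)/27.
Then F(pi/18) - F(0) = (-sqrt(3)*pi**2/1944 + pi/162 + sqrt(3)/27) - (2/27) = -2/27 - sqrt(3)*pi**2/1944 + pi/162 + sqrt(3)/27.

-2/27 - sqrt(3)*pi**2/1944 + pi/162 + sqrt(3)/27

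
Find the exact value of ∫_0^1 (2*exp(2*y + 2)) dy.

Let u = 2*y + 2, so du = 2 dy. When y = 0, u = 2; when y = 1, u = 4.
The integral becomes ∫ exp(u) du from 2 to 4, with antiderivative exp(u).
Back in y: F(y) = exp(2*y + 2).
Then F(1) - F(0) = (exp(4)) - (exp(2)) = -exp(2) + exp(4).

-exp(2) + exp(4)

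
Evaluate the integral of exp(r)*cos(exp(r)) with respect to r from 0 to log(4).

-sin(1) + sin(4)

Let u = exp(r), so du = exp(r) dr. When r = 0, u = 1; when r = log(4), u = 4.
The integral becomes ∫ cos(u) du from 1 to 4, with antiderivative sin(u).
Back in r: F(r) = sin(exp(r)).
Then F(log(4)) - F(0) = (sin(4)) - (sin(1)) = -sin(1) + sin(4).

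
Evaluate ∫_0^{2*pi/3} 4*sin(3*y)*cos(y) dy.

Use the identity sin(3*y)cos(y) = [sin(4*y) + sin(2*y)]/2.
An antiderivative is F(y) = -cos(2*y) - cos(4*y)/2.
Then F(2*pi/3) - F(0) = (3/4) - (-3/2) = 9/4.

9/4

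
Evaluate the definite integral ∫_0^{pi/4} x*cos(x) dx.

-1 + sqrt(2)*pi/8 + sqrt(2)/2

Integrate by parts once (u = x, dv = cos(x) dx).
An antiderivative is F(x) = x*sin(x) + cos(x).
Then F(pi/4) - F(0) = (sqrt(2)*(pi + 4)/8) - (1) = -1 + sqrt(2)*pi/8 + sqrt(2)/2.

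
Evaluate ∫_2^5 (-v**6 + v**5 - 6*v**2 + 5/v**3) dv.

By the power rule, an antiderivative is F(v) = -v**7/7 + v**6/6 - 2*v**3 - 5/(2*v**2).
Then F(5) - F(2) = (-924698/105) - (-4073/168) = -2459073/280.

-2459073/280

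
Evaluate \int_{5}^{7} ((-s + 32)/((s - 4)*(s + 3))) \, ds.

-5*log(5) + 4*log(3) + 10*log(2)

Factor the denominator: s**2 - s - 12 = (s + 3)(s - 4).
Partial fractions: (-s + 32)/((s - 4)*(s + 3)) = -5/(s + 3) + 4/(s - 4).
An antiderivative is F(s) = 4*log(s - 4) - 5*log(s + 3).
Then F(7) - F(5) = (-5*log(5) - 5*log(2) + 4*log(3)) - (-15*log(2)) = -5*log(5) + 4*log(3) + 10*log(2).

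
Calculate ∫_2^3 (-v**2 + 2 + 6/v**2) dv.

By the power rule, an antiderivative is F(v) = -v**3/3 + 2*v - 6/v.
Then F(3) - F(2) = (-5) - (-5/3) = -10/3.

-10/3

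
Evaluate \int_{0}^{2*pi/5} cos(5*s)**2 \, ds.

pi/5

Use the identity cos^2(5*s) = (1 + cos(10*s))/2.
An antiderivative is F(s) = s/2 + sin(10*s)/20.
Then F(2*pi/5) - F(0) = (pi/5) - (0) = pi/5.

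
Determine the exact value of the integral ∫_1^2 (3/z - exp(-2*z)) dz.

(-exp(2) + 1 + 6*exp(4)*log(2))*exp(-4)/2

An antiderivative is F(z) = 3*log(z) + exp(-2*z)/2.
Then F(2) - F(1) = (exp(-4)/2 + 3*log(2)) - (exp(-2)/2) = (-exp(2) + 1 + 6*exp(4)*log(2))*exp(-4)/2.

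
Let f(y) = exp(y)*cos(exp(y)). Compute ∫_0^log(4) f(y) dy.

-sin(1) + sin(4)

Let u = exp(y), so du = exp(y) dy. When y = 0, u = 1; when y = log(4), u = 4.
The integral becomes ∫ cos(u) du from 1 to 4, with antiderivative sin(u).
Back in y: F(y) = sin(exp(y)).
Then F(log(4)) - F(0) = (sin(4)) - (sin(1)) = -sin(1) + sin(4).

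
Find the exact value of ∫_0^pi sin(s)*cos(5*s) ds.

0

Use the identity sin(s)cos(5*s) = [sin(6*s) + sin(-4*s)]/2.
An antiderivative is F(s) = cos(4*s)/8 - cos(6*s)/12.
Then F(pi) - F(0) = (1/24) - (1/24) = 0.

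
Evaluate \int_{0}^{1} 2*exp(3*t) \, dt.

-2/3 + 2*exp(3)/3

An antiderivative is F(t) = 2*exp(3*t)/3.
Then F(1) - F(0) = (2*exp(3)/3) - (2/3) = -2/3 + 2*exp(3)/3.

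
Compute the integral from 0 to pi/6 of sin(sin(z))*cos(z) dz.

Let u = sin(z), so du = cos(z) dz. When z = 0, u = 0; when z = pi/6, u = 1/2.
The integral becomes ∫ sin(u) du from 0 to 1/2, with antiderivative -cos(u).
Back in z: F(z) = -cos(sin(z)).
Then F(pi/6) - F(0) = (-cos(1/2)) - (-1) = 1 - cos(1/2).

1 - cos(1/2)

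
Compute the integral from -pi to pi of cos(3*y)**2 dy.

Use the identity cos^2(3*y) = (1 + cos(6*y))/2.
An antiderivative is F(y) = y/2 + sin(6*y)/12.
Then F(pi) - F(-pi) = (pi/2) - (-pi/2) = pi.

pi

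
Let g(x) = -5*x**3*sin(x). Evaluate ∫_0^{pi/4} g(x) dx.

5*sqrt(2)*(-96*pi - 12*pi**2 + pi**3 + 384)/128

Integrate by parts 3 times (u = x^3, dv = -5*sin(x) dx).
An antiderivative is F(x) = 5*x**3*cos(x) - 15*x**2*sin(x) - 30*x*cos(x) + 30*sin(x).
Then F(pi/4) - F(0) = (5*sqrt(2)*(-96*pi - 12*pi**2 + pi**3 + 384)/128) - (0) = 5*sqrt(2)*(-96*pi - 12*pi**2 + pi**3 + 384)/128.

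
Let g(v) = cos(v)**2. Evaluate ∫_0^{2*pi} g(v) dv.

Use the identity cos^2(v) = (1 + cos(2*v))/2.
An antiderivative is F(v) = v/2 + sin(2*v)/4.
Then F(2*pi) - F(0) = (pi) - (0) = pi.

pi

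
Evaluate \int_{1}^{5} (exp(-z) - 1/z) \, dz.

-log(5) - exp(-5) + exp(-1)

An antiderivative is F(z) = -log(z) - exp(-z).
Then F(5) - F(1) = (-log(5) - exp(-5)) - (-exp(-1)) = -log(5) - exp(-5) + exp(-1).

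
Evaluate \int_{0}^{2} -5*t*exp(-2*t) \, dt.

-5/4 + 25*exp(-4)/4

Integrate by parts once (u = t, dv = -5*exp(-2*t) dt).
An antiderivative is F(t) = (10*t + 5)*exp(-2*t)/4.
Then F(2) - F(0) = (25*exp(-4)/4) - (5/4) = -5/4 + 25*exp(-4)/4.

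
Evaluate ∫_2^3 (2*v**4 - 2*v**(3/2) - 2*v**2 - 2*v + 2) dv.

-36*sqrt(3)/5 + 16*sqrt(2)/5 + 1031/15

By the power rule, an antiderivative is F(v) = -4*v**(5/2)/5 + 2*v**5/5 - 2*v**3/3 - v**2 + 2*v.
Then F(3) - F(2) = (381/5 - 36*sqrt(3)/5) - (112/15 - 16*sqrt(2)/5) = -36*sqrt(3)/5 + 16*sqrt(2)/5 + 1031/15.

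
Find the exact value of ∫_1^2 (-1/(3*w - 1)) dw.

An antiderivative is F(w) = -log(3*w - 1)/3.
Then F(2) - F(1) = (-log(5)/3) - (-log(2)/3) = -log(5)/3 + log(2)/3.

-log(5)/3 + log(2)/3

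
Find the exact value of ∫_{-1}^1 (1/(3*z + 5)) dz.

An antiderivative is F(z) = log(3*z + 5)/3.
Then F(1) - F(-1) = (log(2)) - (log(2)/3) = 2*log(2)/3.

2*log(2)/3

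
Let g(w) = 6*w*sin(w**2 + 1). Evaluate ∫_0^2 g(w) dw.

-3*cos(5) + 3*cos(1)

Let u = w**2 + 1, so du = 2*w dw. When w = 0, u = 1; when w = 2, u = 5.
The integral becomes 3·∫ sin(u) du from 1 to 5, with antiderivative -3*cos(u).
Back in w: F(w) = -3*cos(w**2 + 1).
Then F(2) - F(0) = (-3*cos(5)) - (-3*cos(1)) = -3*cos(5) + 3*cos(1).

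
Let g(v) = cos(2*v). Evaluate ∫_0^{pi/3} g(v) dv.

sqrt(3)/4

An antiderivative is F(v) = sin(2*v)/2.
Then F(pi/3) - F(0) = (sqrt(3)/4) - (0) = sqrt(3)/4.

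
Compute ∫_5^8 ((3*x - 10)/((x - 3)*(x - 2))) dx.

log(32/5)

Factor the denominator: x**2 - 5*x + 6 = (x - 2)(x - 3).
Partial fractions: (3*x - 10)/((x - 3)*(x - 2)) = 4/(x - 2) - 1/(x - 3).
An antiderivative is F(x) = -log(x - 3) + 4*log(x - 2).
Then F(8) - F(5) = (-log(5) + 4*log(2) + 4*log(3)) - (log(81/2)) = log(32/5).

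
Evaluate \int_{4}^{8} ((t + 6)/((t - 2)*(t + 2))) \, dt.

log(27/5)

Factor the denominator: t**2 - 4 = (t + 2)(t - 2).
Partial fractions: (t + 6)/((t - 2)*(t + 2)) = -1/(t + 2) + 2/(t - 2).
An antiderivative is F(t) = 2*log(t - 2) - log(t + 2).
Then F(8) - F(4) = (log(18/5)) - (log(2/3)) = log(27/5).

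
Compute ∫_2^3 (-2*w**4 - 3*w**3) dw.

-2663/20

By the power rule, an antiderivative is F(w) = -2*w**5/5 - 3*w**4/4.
Then F(3) - F(2) = (-3159/20) - (-124/5) = -2663/20.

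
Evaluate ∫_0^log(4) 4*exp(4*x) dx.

255

Let u = exp(x), so du = exp(x) dx. When x = 0, u = 1; when x = log(4), u = 4.
The integral becomes 4·∫ u**3 du from 1 to 4, with antiderivative u**4.
Back in x: F(x) = exp(4*x).
Then F(log(4)) - F(0) = (256) - (1) = 255.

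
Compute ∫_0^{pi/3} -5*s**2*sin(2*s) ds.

-5*sqrt(3)*pi/12 - 5*pi**2/36 + 15/8

Integrate by parts twice (u = s^2, dv = -5*sin(2*s) ds).
An antiderivative is F(s) = 5*s**2*cos(2*s)/2 - 5*s*sin(2*s)/2 - 5*cos(2*s)/4.
Then F(pi/3) - F(0) = (-5*sqrt(3)*pi/12 - 5*pi**2/36 + 5/8) - (-5/4) = -5*sqrt(3)*pi/12 - 5*pi**2/36 + 15/8.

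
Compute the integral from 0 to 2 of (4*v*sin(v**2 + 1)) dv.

Let u = v**2 + 1, so du = 2*v dv. When v = 0, u = 1; when v = 2, u = 5.
The integral becomes 2·∫ sin(u) du from 1 to 5, with antiderivative -2*cos(u).
Back in v: F(v) = -2*cos(v**2 + 1).
Then F(2) - F(0) = (-2*cos(5)) - (-2*cos(1)) = -2*cos(5) + 2*cos(1).

-2*cos(5) + 2*cos(1)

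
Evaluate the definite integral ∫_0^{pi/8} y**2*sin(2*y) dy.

-1/4 - sqrt(2)*pi**2/256 + sqrt(2)*pi/32 + sqrt(2)/8

Integrate by parts twice (u = y^2, dv = sin(2*y) dy).
An antiderivative is F(y) = -y**2*cos(2*y)/2 + y*sin(2*y)/2 + cos(2*y)/4.
Then F(pi/8) - F(0) = (sqrt(2)*(-pi**2 + 8*pi + 32)/256) - (1/4) = -1/4 - sqrt(2)*pi**2/256 + sqrt(2)*pi/32 + sqrt(2)/8.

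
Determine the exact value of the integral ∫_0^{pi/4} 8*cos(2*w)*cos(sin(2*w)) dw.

4*sin(1)

Let u = sin(2*w), so du = 2*cos(2*w) dw. When w = 0, u = 0; when w = pi/4, u = 1.
The integral becomes 4·∫ cos(u) du from 0 to 1, with antiderivative 4*sin(u).
Back in w: F(w) = 4*sin(sin(2*w)).
Then F(pi/4) - F(0) = (4*sin(1)) - (0) = 4*sin(1).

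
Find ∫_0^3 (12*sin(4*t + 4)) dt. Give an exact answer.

3*cos(4) - 3*cos(16)

Let u = 4*t + 4, so du = 4 dt. When t = 0, u = 4; when t = 3, u = 16.
The integral becomes 3·∫ sin(u) du from 4 to 16, with antiderivative -3*cos(u).
Back in t: F(t) = -3*cos(4*t + 4).
Then F(3) - F(0) = (-3*cos(16)) - (-3*cos(4)) = 3*cos(4) - 3*cos(16).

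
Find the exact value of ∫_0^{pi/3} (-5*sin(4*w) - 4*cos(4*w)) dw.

An antiderivative is F(w) = -sin(4*w) + 5*cos(4*w)/4.
Then F(pi/3) - F(0) = (-5/8 + sqrt(3)/2) - (5/4) = -15/8 + sqrt(3)/2.

-15/8 + sqrt(3)/2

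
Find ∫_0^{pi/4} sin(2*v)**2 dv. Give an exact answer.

Use the identity sin^2(2*v) = (1 - cos(4*v))/2.
An antiderivative is F(v) = v/2 - sin(4*v)/8.
Then F(pi/4) - F(0) = (pi/8) - (0) = pi/8.

pi/8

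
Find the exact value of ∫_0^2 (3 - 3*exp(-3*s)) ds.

exp(-6) + 5

An antiderivative is F(s) = 3*s + exp(-3*s).
Then F(2) - F(0) = (exp(-6) + 6) - (1) = exp(-6) + 5.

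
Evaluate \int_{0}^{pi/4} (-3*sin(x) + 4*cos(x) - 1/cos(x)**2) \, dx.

-4 + 7*sqrt(2)/2

An antiderivative is F(x) = 4*sin(x) + 3*cos(x) - tan(x).
Then F(pi/4) - F(0) = (-1 + 7*sqrt(2)/2) - (3) = -4 + 7*sqrt(2)/2.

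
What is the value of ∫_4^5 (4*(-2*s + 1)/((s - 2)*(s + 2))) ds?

Factor the denominator: s**2 - 4 = (s + 2)(s - 2).
Partial fractions: 4*(-2*s + 1)/((s - 2)*(s + 2)) = -5/(s + 2) - 3/(s - 2).
An antiderivative is F(s) = -3*log(s - 2) - 5*log(s + 2).
Then F(5) - F(4) = (-5*log(7) - 3*log(3)) - (-8*log(2) - 5*log(3)) = -5*log(7) + 2*log(3) + 8*log(2).

-5*log(7) + 2*log(3) + 8*log(2)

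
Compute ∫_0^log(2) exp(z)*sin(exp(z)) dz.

-cos(2) + cos(1)

Let u = exp(z), so du = exp(z) dz. When z = 0, u = 1; when z = log(2), u = 2.
The integral becomes ∫ sin(u) du from 1 to 2, with antiderivative -cos(u).
Back in z: F(z) = -cos(exp(z)).
Then F(log(2)) - F(0) = (-cos(2)) - (-cos(1)) = -cos(2) + cos(1).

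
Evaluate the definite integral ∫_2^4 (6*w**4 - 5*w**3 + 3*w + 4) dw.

4582/5

By the power rule, an antiderivative is F(w) = 6*w**5/5 - 5*w**4/4 + 3*w**2/2 + 4*w.
Then F(4) - F(2) = (4744/5) - (162/5) = 4582/5.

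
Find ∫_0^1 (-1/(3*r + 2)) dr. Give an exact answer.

An antiderivative is F(r) = -log(3*r + 2)/3.
Then F(1) - F(0) = (-log(5)/3) - (-log(2)/3) = -log(5)/3 + log(2)/3.

-log(5)/3 + log(2)/3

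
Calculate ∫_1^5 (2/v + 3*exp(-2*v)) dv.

An antiderivative is F(v) = 2*log(v) - 3*exp(-2*v)/2.
Then F(5) - F(1) = (-3*exp(-10)/2 + 2*log(5)) - (-3*exp(-2)/2) = -3*exp(-10)/2 + 3*exp(-2)/2 + 2*log(5).

-3*exp(-10)/2 + 3*exp(-2)/2 + 2*log(5)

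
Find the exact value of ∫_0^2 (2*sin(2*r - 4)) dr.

Let u = 2*r - 4, so du = 2 dr. When r = 0, u = -4; when r = 2, u = 0.
The integral becomes ∫ sin(u) du from -4 to 0, with antiderivative -cos(u).
Back in r: F(r) = -cos(2*r - 4).
Then F(2) - F(0) = (-1) - (-cos(4)) = -1 + cos(4).

-1 + cos(4)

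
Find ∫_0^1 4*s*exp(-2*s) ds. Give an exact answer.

Integrate by parts once (u = s, dv = 4*exp(-2*s) ds).
An antiderivative is F(s) = (-2*s - 1)*exp(-2*s).
Then F(1) - F(0) = (-3*exp(-2)) - (-1) = 1 - 3*exp(-2).

1 - 3*exp(-2)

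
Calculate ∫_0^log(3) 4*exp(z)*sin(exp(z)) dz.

4*cos(1) - 4*cos(3)

Let u = exp(z), so du = exp(z) dz. When z = 0, u = 1; when z = log(3), u = 3.
The integral becomes 4·∫ sin(u) du from 1 to 3, with antiderivative -4*cos(u).
Back in z: F(z) = -4*cos(exp(z)).
Then F(log(3)) - F(0) = (-4*cos(3)) - (-4*cos(1)) = 4*cos(1) - 4*cos(3).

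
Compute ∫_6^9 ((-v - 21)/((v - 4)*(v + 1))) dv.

Factor the denominator: v**2 - 3*v - 4 = (v + 1)(v - 4).
Partial fractions: (-v - 21)/((v - 4)*(v + 1)) = 4/(v + 1) - 5/(v - 4).
An antiderivative is F(v) = -5*log(v - 4) + 4*log(v + 1).
Then F(9) - F(6) = (log(16/5)) - (-5*log(2) + 4*log(7)) = -4*log(7) - log(5) + 9*log(2).

-4*log(7) - log(5) + 9*log(2)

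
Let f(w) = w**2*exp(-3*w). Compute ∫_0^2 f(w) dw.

Integrate by parts twice (u = w^2, dv = exp(-3*w) dw).
An antiderivative is F(w) = (-9*w**2 - 6*w - 2)*exp(-3*w)/27.
Then F(2) - F(0) = (-50*exp(-6)/27) - (-2/27) = 2/27 - 50*exp(-6)/27.

2/27 - 50*exp(-6)/27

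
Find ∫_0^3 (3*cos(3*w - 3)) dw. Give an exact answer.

sin(6) + sin(3)

Let u = 3*w - 3, so du = 3 dw. When w = 0, u = -3; when w = 3, u = 6.
The integral becomes ∫ cos(u) du from -3 to 6, with antiderivative sin(u).
Back in w: F(w) = sin(3*w - 3).
Then F(3) - F(0) = (sin(6)) - (-sin(3)) = sin(6) + sin(3).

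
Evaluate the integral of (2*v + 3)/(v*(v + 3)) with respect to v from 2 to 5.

Factor the denominator: v**2 + 3*v = (v + 3)v.
Partial fractions: (2*v + 3)/(v*(v + 3)) = 1/(v + 3) + 1/v.
An antiderivative is F(v) = log(v) + log(v + 3).
Then F(5) - F(2) = (log(40)) - (log(10)) = log(4).

log(4)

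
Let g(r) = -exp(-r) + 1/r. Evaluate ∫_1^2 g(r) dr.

An antiderivative is F(r) = log(r) + exp(-r).
Then F(2) - F(1) = (exp(-2) + log(2)) - (exp(-1)) = -exp(-1) + exp(-2) + log(2).

-exp(-1) + exp(-2) + log(2)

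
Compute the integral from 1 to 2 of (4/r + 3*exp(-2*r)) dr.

-3*exp(-4)/2 + 3*exp(-2)/2 + 4*log(2)

An antiderivative is F(r) = 4*log(r) - 3*exp(-2*r)/2.
Then F(2) - F(1) = (-3*exp(-4)/2 + 4*log(2)) - (-3*exp(-2)/2) = -3*exp(-4)/2 + 3*exp(-2)/2 + 4*log(2).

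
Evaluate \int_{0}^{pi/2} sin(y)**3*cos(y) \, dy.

Let u = sin(y), so du = cos(y) dy. When y = 0, u = 0; when y = pi/2, u = 1.
The integral becomes ∫ u**3 du from 0 to 1, with antiderivative u**4/4.
Back in y: F(y) = sin(y)**4/4.
Then F(pi/2) - F(0) = (1/4) - (0) = 1/4.

1/4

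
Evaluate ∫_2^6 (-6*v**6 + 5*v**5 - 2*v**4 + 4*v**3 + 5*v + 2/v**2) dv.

-21288298/105

By the power rule, an antiderivative is F(v) = -6*v**7/7 + 5*v**6/6 - 2*v**5/5 + v**4 + 5*v**2/2 - 2/v.
Then F(6) - F(2) = (-21292937/105) - (-4639/105) = -21288298/105.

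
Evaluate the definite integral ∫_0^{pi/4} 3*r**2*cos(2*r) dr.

Integrate by parts twice (u = r^2, dv = 3*cos(2*r) dr).
An antiderivative is F(r) = 3*r**2*sin(2*r)/2 + 3*r*cos(2*r)/2 - 3*sin(2*r)/4.
Then F(pi/4) - F(0) = (-3/4 + 3*pi**2/32) - (0) = -3/4 + 3*pi**2/32.

-3/4 + 3*pi**2/32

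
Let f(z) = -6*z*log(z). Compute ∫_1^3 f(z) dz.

12 - 27*log(3)

Integrate by parts once (u = ln z, dv = -6*z dz).
An antiderivative is F(z) = -3*z**2*(2*log(z) - 1)/2.
Then F(3) - F(1) = (27/2 - 27*log(3)) - (3/2) = 12 - 27*log(3).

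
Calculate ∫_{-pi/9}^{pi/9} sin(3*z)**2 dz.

-sqrt(3)/12 + pi/9

Use the identity sin^2(3*z) = (1 - cos(6*z))/2.
An antiderivative is F(z) = z/2 - sin(6*z)/12.
Then F(pi/9) - F(-pi/9) = (-sqrt(3)/24 + pi/18) - (-pi/18 + sqrt(3)/24) = -sqrt(3)/12 + pi/9.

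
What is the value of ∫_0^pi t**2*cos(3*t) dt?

Integrate by parts twice (u = t^2, dv = cos(3*t) dt).
An antiderivative is F(t) = t**2*sin(3*t)/3 + 2*t*cos(3*t)/9 - 2*sin(3*t)/27.
Then F(pi) - F(0) = (-2*pi/9) - (0) = -2*pi/9.

-2*pi/9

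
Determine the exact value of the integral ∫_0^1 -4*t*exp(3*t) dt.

-8*exp(3)/9 - 4/9

Integrate by parts once (u = t, dv = -4*exp(3*t) dt).
An antiderivative is F(t) = (-12*t + 4)*exp(3*t)/9.
Then F(1) - F(0) = (-8*exp(3)/9) - (4/9) = -8*exp(3)/9 - 4/9.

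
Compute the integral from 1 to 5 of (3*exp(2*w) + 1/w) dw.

-3*exp(2)/2 + log(5) + 3*exp(10)/2

An antiderivative is F(w) = 3*exp(2*w)/2 + log(w).
Then F(5) - F(1) = (log(5) + 3*exp(10)/2) - (3*exp(2)/2) = -3*exp(2)/2 + log(5) + 3*exp(10)/2.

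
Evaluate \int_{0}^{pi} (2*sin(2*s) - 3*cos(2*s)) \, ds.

An antiderivative is F(s) = -3*sin(2*s)/2 - cos(2*s).
Then F(pi) - F(0) = (-1) - (-1) = 0.

0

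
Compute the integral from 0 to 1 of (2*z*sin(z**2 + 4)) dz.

Let u = z**2 + 4, so du = 2*z dz. When z = 0, u = 4; when z = 1, u = 5.
The integral becomes ∫ sin(u) du from 4 to 5, with antiderivative -cos(u).
Back in z: F(z) = -cos(z**2 + 4).
Then F(1) - F(0) = (-cos(5)) - (-cos(4)) = cos(4) - cos(5).

cos(4) - cos(5)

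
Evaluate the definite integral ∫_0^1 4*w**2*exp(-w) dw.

Integrate by parts twice (u = w^2, dv = 4*exp(-w) dw).
An antiderivative is F(w) = (-4*w**2 - 8*w - 8)*exp(-w).
Then F(1) - F(0) = (-20*exp(-1)) - (-8) = 8 - 20*exp(-1).

8 - 20*exp(-1)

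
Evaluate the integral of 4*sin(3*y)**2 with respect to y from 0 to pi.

Use the identity sin^2(3*y) = (1 - cos(6*y))/2.
An antiderivative is F(y) = 2*y - sin(6*y)/3.
Then F(pi) - F(0) = (2*pi) - (0) = 2*pi.

2*pi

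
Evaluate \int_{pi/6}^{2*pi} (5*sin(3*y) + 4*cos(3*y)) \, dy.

-3

An antiderivative is F(y) = 4*sin(3*y)/3 - 5*cos(3*y)/3.
Then F(2*pi) - F(pi/6) = (-5/3) - (4/3) = -3.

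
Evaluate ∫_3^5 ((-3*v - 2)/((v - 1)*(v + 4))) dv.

-4*log(3) - log(2) + 2*log(7)

Factor the denominator: v**2 + 3*v - 4 = (v + 4)(v - 1).
Partial fractions: (-3*v - 2)/((v - 1)*(v + 4)) = -2/(v + 4) - 1/(v - 1).
An antiderivative is F(v) = -log(v - 1) - 2*log(v + 4).
Then F(5) - F(3) = (-4*log(3) - 2*log(2)) - (-log(98)) = -4*log(3) - log(2) + 2*log(7).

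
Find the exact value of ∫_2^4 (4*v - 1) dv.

22

By the power rule, an antiderivative is F(v) = 2*v**2 - v.
Then F(4) - F(2) = (28) - (6) = 22.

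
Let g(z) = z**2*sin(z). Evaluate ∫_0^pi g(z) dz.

-4 + pi**2

Integrate by parts twice (u = z^2, dv = sin(z) dz).
An antiderivative is F(z) = -z**2*cos(z) + 2*z*sin(z) + 2*cos(z).
Then F(pi) - F(0) = (-2 + pi**2) - (2) = -4 + pi**2.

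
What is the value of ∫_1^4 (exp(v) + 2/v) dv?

An antiderivative is F(v) = exp(v) + 2*log(v).
Then F(4) - F(1) = (log(16) + exp(4)) - (exp(1)) = -exp(1) + log(16) + exp(4).

-exp(1) + log(16) + exp(4)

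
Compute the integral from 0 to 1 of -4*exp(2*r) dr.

2 - 2*exp(2)

An antiderivative is F(r) = -2*exp(2*r).
Then F(1) - F(0) = (-2*exp(2)) - (-2) = 2 - 2*exp(2).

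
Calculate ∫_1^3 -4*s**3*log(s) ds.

Integrate by parts once (u = ln s, dv = -4*s**3 ds).
An antiderivative is F(s) = -s**4*(4*log(s) - 1)/4.
Then F(3) - F(1) = (81/4 - 81*log(3)) - (1/4) = 20 - 81*log(3).

20 - 81*log(3)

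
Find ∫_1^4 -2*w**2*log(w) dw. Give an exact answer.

Integrate by parts once (u = ln w, dv = -2*w**2 dw).
An antiderivative is F(w) = -2*w**3*(3*log(w) - 1)/9.
Then F(4) - F(1) = (128/9 - 256*log(2)/3) - (2/9) = 14 - 256*log(2)/3.

14 - 256*log(2)/3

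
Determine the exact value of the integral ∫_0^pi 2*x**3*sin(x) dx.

2*pi*(-6 + pi**2)

Integrate by parts 3 times (u = x^3, dv = 2*sin(x) dx).
An antiderivative is F(x) = -2*x**3*cos(x) + 6*x**2*sin(x) + 12*x*cos(x) - 12*sin(x).
Then F(pi) - F(0) = (2*pi*(-6 + pi**2)) - (0) = 2*pi*(-6 + pi**2).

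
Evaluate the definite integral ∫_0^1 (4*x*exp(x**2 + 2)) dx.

-2*(1 - exp(1))*exp(2)

Let u = x**2 + 2, so du = 2*x dx. When x = 0, u = 2; when x = 1, u = 3.
The integral becomes 2·∫ exp(u) du from 2 to 3, with antiderivative 2*exp(u).
Back in x: F(x) = 2*exp(x**2 + 2).
Then F(1) - F(0) = (2*exp(3)) - (2*exp(2)) = -2*(1 - exp(1))*exp(2).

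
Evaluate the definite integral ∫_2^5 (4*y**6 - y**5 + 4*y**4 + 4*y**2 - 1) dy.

By the power rule, an antiderivative is F(y) = 4*y**7/7 - y**6/6 + 4*y**5/5 + 4*y**3/3 - y.
Then F(5) - F(2) = (625805/14) - (3386/35) = 3122253/70.

3122253/70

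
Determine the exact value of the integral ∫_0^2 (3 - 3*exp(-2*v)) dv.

3*exp(-4)/2 + 9/2

An antiderivative is F(v) = 3*v + 3*exp(-2*v)/2.
Then F(2) - F(0) = (3*exp(-4)/2 + 6) - (3/2) = 3*exp(-4)/2 + 9/2.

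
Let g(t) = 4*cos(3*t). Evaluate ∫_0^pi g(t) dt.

0

An antiderivative is F(t) = 4*sin(3*t)/3.
Then F(pi) - F(0) = (0) - (0) = 0.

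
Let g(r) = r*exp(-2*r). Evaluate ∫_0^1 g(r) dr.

(-3 + exp(2))*exp(-2)/4

Integrate by parts once (u = r, dv = exp(-2*r) dr).
An antiderivative is F(r) = (-2*r - 1)*exp(-2*r)/4.
Then F(1) - F(0) = (-3*exp(-2)/4) - (-1/4) = (-3 + exp(2))*exp(-2)/4.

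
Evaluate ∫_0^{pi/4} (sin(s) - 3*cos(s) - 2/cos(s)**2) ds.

An antiderivative is F(s) = -3*sin(s) - cos(s) - 2*tan(s).
Then F(pi/4) - F(0) = (-2*sqrt(2) - 2) - (-1) = -2*sqrt(2) - 1.

-2*sqrt(2) - 1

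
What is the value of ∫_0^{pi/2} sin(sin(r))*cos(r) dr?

Let u = sin(r), so du = cos(r) dr. When r = 0, u = 0; when r = pi/2, u = 1.
The integral becomes ∫ sin(u) du from 0 to 1, with antiderivative -cos(u).
Back in r: F(r) = -cos(sin(r)).
Then F(pi/2) - F(0) = (-cos(1)) - (-1) = 1 - cos(1).

1 - cos(1)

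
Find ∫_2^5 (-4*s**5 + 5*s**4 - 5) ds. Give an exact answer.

-7296

By the power rule, an antiderivative is F(s) = -2*s**6/3 + s**5 - 5*s.
Then F(5) - F(2) = (-21950/3) - (-62/3) = -7296.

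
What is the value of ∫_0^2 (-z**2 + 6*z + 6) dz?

64/3

By the power rule, an antiderivative is F(z) = -z**3/3 + 3*z**2 + 6*z.
Then F(2) - F(0) = (64/3) - (0) = 64/3.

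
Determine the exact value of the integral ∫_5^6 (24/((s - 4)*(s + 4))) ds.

-3*log(5) + 6*log(3)

Factor the denominator: s**2 - 16 = (s + 4)(s - 4).
Partial fractions: 24/((s - 4)*(s + 4)) = -3/(s + 4) + 3/(s - 4).
An antiderivative is F(s) = 3*log(s - 4) - 3*log(s + 4).
Then F(6) - F(5) = (-3*log(5)) - (-6*log(3)) = -3*log(5) + 6*log(3).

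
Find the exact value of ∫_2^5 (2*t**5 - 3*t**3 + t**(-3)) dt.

946071/200

By the power rule, an antiderivative is F(t) = t**6/3 - 3*t**4/4 - 1/(2*t**2).
Then F(5) - F(2) = (1421869/300) - (221/24) = 946071/200.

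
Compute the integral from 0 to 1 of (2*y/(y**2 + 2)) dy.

Let u = y**2 + 2, so du = 2*y dy. When y = 0, u = 2; when y = 1, u = 3.
The integral becomes ∫ 1/u du from 2 to 3, with antiderivative log(u).
Back in y: F(y) = log(y**2 + 2).
Then F(1) - F(0) = (log(3)) - (log(2)) = log(3/2).

log(3/2)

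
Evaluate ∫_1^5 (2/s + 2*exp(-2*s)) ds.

An antiderivative is F(s) = 2*log(s) - exp(-2*s).
Then F(5) - F(1) = (-exp(-10) + 2*log(5)) - (-exp(-2)) = -exp(-10) + exp(-2) + 2*log(5).

-exp(-10) + exp(-2) + 2*log(5)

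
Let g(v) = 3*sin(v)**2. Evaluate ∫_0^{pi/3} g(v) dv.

Use the identity sin^2(v) = (1 - cos(2*v))/2.
An antiderivative is F(v) = 3*v/2 - 3*sin(2*v)/4.
Then F(pi/3) - F(0) = (-3*sqrt(3)/8 + pi/2) - (0) = -3*sqrt(3)/8 + pi/2.

-3*sqrt(3)/8 + pi/2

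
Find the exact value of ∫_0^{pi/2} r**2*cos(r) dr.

Integrate by parts twice (u = r^2, dv = cos(r) dr).
An antiderivative is F(r) = r**2*sin(r) + 2*r*cos(r) - 2*sin(r).
Then F(pi/2) - F(0) = (-2 + pi**2/4) - (0) = -2 + pi**2/4.

-2 + pi**2/4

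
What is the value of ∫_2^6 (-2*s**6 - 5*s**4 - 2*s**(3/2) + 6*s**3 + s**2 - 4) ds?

By the power rule, an antiderivative is F(s) = -2*s**7/7 - 4*s**(5/2)/5 - s**5 + 3*s**4/2 + s**3/3 - 4*s.
Then F(6) - F(2) = (-600360/7 - 144*sqrt(6)/5) - (-1048/21 - 16*sqrt(2)/5) = -1800032/21 - 144*sqrt(6)/5 + 16*sqrt(2)/5.

-1800032/21 - 144*sqrt(6)/5 + 16*sqrt(2)/5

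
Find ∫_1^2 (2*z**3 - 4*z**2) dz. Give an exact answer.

By the power rule, an antiderivative is F(z) = z**4/2 - 4*z**3/3.
Then F(2) - F(1) = (-8/3) - (-5/6) = -11/6.

-11/6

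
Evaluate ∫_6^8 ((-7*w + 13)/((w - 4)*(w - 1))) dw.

-2*log(7) - 5*log(2) + 2*log(5)

Factor the denominator: w**2 - 5*w + 4 = (w - 1)(w - 4).
Partial fractions: (-7*w + 13)/((w - 4)*(w - 1)) = -2/(w - 1) - 5/(w - 4).
An antiderivative is F(w) = -5*log(w - 4) - 2*log(w - 1).
Then F(8) - F(6) = (-10*log(2) - 2*log(7)) - (-5*log(2) - 2*log(5)) = -2*log(7) - 5*log(2) + 2*log(5).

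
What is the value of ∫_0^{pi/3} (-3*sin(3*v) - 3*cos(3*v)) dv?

-2

An antiderivative is F(v) = -sin(3*v) + cos(3*v).
Then F(pi/3) - F(0) = (-1) - (1) = -2.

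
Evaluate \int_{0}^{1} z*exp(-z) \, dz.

1 - 2*exp(-1)

Integrate by parts once (u = z, dv = exp(-z) dz).
An antiderivative is F(z) = (-z - 1)*exp(-z).
Then F(1) - F(0) = (-2*exp(-1)) - (-1) = 1 - 2*exp(-1).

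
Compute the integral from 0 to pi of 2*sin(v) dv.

An antiderivative is F(v) = -2*cos(v).
Then F(pi) - F(0) = (2) - (-2) = 4.

4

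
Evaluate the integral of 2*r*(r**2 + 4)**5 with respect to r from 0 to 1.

3843/2

Let u = r**2 + 4, so du = 2*r dr. When r = 0, u = 4; when r = 1, u = 5.
The integral becomes ∫ u**5 du from 4 to 5, with antiderivative u**6/6.
Back in r: F(r) = (r**2 + 4)**6/6.
Then F(1) - F(0) = (15625/6) - (2048/3) = 3843/2.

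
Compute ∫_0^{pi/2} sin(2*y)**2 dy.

pi/4

Use the identity sin^2(2*y) = (1 - cos(4*y))/2.
An antiderivative is F(y) = y/2 - sin(4*y)/8.
Then F(pi/2) - F(0) = (pi/4) - (0) = pi/4.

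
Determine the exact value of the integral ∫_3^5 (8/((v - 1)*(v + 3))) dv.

log(9/4)

Factor the denominator: v**2 + 2*v - 3 = (v + 3)(v - 1).
Partial fractions: 8/((v - 1)*(v + 3)) = -2/(v + 3) + 2/(v - 1).
An antiderivative is F(v) = 2*log(v - 1) - 2*log(v + 3).
Then F(5) - F(3) = (-log(4)) - (-log(9)) = log(9/4).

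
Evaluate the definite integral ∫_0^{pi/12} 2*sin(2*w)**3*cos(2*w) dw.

Let u = sin(2*w), so du = 2*cos(2*w) dw. When w = 0, u = 0; when w = pi/12, u = 1/2.
The integral becomes ∫ u**3 du from 0 to 1/2, with antiderivative u**4/4.
Back in w: F(w) = sin(2*w)**4/4.
Then F(pi/12) - F(0) = (1/64) - (0) = 1/64.

1/64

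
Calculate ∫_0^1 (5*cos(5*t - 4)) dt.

Let u = 5*t - 4, so du = 5 dt. When t = 0, u = -4; when t = 1, u = 1.
The integral becomes ∫ cos(u) du from -4 to 1, with antiderivative sin(u).
Back in t: F(t) = sin(5*t - 4).
Then F(1) - F(0) = (sin(1)) - (-sin(4)) = sin(4) + sin(1).

sin(4) + sin(1)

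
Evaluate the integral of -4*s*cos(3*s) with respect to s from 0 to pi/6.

4/9 - 2*pi/9

Integrate by parts once (u = s, dv = -4*cos(3*s) ds).
An antiderivative is F(s) = -4*s*sin(3*s)/3 - 4*cos(3*s)/9.
Then F(pi/6) - F(0) = (-2*pi/9) - (-4/9) = 4/9 - 2*pi/9.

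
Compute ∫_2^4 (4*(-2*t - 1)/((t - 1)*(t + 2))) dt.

-8*log(3) + 4*log(2)

Factor the denominator: t**2 + t - 2 = (t + 2)(t - 1).
Partial fractions: 4*(-2*t - 1)/((t - 1)*(t + 2)) = -4/(t + 2) - 4/(t - 1).
An antiderivative is F(t) = -4*log(t - 1) - 4*log(t + 2).
Then F(4) - F(2) = (-8*log(3) - 4*log(2)) - (-8*log(2)) = -8*log(3) + 4*log(2).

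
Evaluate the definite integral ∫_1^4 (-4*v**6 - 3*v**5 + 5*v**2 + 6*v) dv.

By the power rule, an antiderivative is F(v) = -4*v**7/7 - v**6/2 + 5*v**3/3 + 3*v**2.
Then F(4) - F(1) = (-236368/21) - (151/42) = -157629/14.

-157629/14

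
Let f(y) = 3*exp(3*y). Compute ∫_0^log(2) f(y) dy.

Let u = exp(y), so du = exp(y) dy. When y = 0, u = 1; when y = log(2), u = 2.
The integral becomes 3·∫ u**2 du from 1 to 2, with antiderivative u**3.
Back in y: F(y) = exp(3*y).
Then F(log(2)) - F(0) = (8) - (1) = 7.

7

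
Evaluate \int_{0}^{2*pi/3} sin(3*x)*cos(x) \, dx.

Use the identity sin(3*x)cos(x) = [sin(4*x) + sin(2*x)]/2.
An antiderivative is F(x) = -cos(2*x)/4 - cos(4*x)/8.
Then F(2*pi/3) - F(0) = (3/16) - (-3/8) = 9/16.

9/16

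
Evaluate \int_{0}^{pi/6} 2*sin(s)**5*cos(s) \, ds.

1/192

Let u = sin(s), so du = cos(s) ds. When s = 0, u = 0; when s = pi/6, u = 1/2.
The integral becomes 2·∫ u**5 du from 0 to 1/2, with antiderivative u**6/3.
Back in s: F(s) = sin(s)**6/3.
Then F(pi/6) - F(0) = (1/192) - (0) = 1/192.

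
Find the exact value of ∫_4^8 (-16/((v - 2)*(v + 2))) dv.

Factor the denominator: v**2 - 4 = (v + 2)(v - 2).
Partial fractions: -16/((v - 2)*(v + 2)) = 4/(v + 2) - 4/(v - 2).
An antiderivative is F(v) = -4*log(v - 2) + 4*log(v + 2).
Then F(8) - F(4) = (-4*log(3) + 4*log(5)) - (log(81)) = -8*log(3) + 4*log(5).

-8*log(3) + 4*log(5)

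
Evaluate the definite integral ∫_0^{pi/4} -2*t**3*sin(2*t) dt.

3/4 - 3*pi**2/32

Integrate by parts 3 times (u = t^3, dv = -2*sin(2*t) dt).
An antiderivative is F(t) = t**3*cos(2*t) - 3*t**2*sin(2*t)/2 - 3*t*cos(2*t)/2 + 3*sin(2*t)/4.
Then F(pi/4) - F(0) = (3/4 - 3*pi**2/32) - (0) = 3/4 - 3*pi**2/32.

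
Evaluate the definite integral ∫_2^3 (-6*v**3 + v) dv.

-95

By the power rule, an antiderivative is F(v) = -3*v**4/2 + v**2/2.
Then F(3) - F(2) = (-117) - (-22) = -95.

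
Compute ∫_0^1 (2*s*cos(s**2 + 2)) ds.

Let u = s**2 + 2, so du = 2*s ds. When s = 0, u = 2; when s = 1, u = 3.
The integral becomes ∫ cos(u) du from 2 to 3, with antiderivative sin(u).
Back in s: F(s) = sin(s**2 + 2).
Then F(1) - F(0) = (sin(3)) - (sin(2)) = -sin(2) + sin(3).

-sin(2) + sin(3)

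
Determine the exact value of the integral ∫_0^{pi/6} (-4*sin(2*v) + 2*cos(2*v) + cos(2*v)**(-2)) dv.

-1 + sqrt(3)

An antiderivative is F(v) = sin(2*v) + 2*cos(2*v) + tan(2*v)/2.
Then F(pi/6) - F(0) = (1 + sqrt(3)) - (2) = -1 + sqrt(3).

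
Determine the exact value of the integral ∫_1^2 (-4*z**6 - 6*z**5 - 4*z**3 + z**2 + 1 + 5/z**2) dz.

By the power rule, an antiderivative is F(z) = -4*z**7/7 - z**6 - z**4 + z**3/3 + z - 5/z.
Then F(2) - F(1) = (-6341/42) - (-131/21) = -6079/42.

-6079/42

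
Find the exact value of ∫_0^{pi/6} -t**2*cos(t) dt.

Integrate by parts twice (u = t^2, dv = -cos(t) dt).
An antiderivative is F(t) = -t**2*sin(t) - 2*t*cos(t) + 2*sin(t).
Then F(pi/6) - F(0) = (-sqrt(3)*pi/6 - pi**2/72 + 1) - (0) = -sqrt(3)*pi/6 - pi**2/72 + 1.

-sqrt(3)*pi/6 - pi**2/72 + 1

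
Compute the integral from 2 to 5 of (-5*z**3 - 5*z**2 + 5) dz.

-3765/4

By the power rule, an antiderivative is F(z) = -5*z**4/4 - 5*z**3/3 + 5*z.
Then F(5) - F(2) = (-11575/12) - (-70/3) = -3765/4.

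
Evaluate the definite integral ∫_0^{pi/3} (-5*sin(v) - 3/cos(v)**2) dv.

-3*sqrt(3) - 5/2

An antiderivative is F(v) = 5*cos(v) - 3*tan(v).
Then F(pi/3) - F(0) = (5/2 - 3*sqrt(3)) - (5) = -3*sqrt(3) - 5/2.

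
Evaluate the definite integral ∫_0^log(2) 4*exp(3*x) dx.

28/3

Let u = exp(x), so du = exp(x) dx. When x = 0, u = 1; when x = log(2), u = 2.
The integral becomes 4·∫ u**2 du from 1 to 2, with antiderivative 4*u**3/3.
Back in x: F(x) = 4*exp(3*x)/3.
Then F(log(2)) - F(0) = (32/3) - (4/3) = 28/3.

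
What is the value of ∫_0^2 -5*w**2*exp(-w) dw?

-10 + 50*exp(-2)

Integrate by parts twice (u = w^2, dv = -5*exp(-w) dw).
An antiderivative is F(w) = (5*w**2 + 10*w + 10)*exp(-w).
Then F(2) - F(0) = (50*exp(-2)) - (10) = -10 + 50*exp(-2).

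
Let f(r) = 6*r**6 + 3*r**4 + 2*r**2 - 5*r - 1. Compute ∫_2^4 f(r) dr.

1526096/105

By the power rule, an antiderivative is F(r) = 6*r**7/7 + 3*r**5/5 + 2*r**3/3 - 5*r**2/2 - r.
Then F(4) - F(2) = (1538932/105) - (12836/105) = 1526096/105.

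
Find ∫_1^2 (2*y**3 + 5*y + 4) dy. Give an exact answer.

By the power rule, an antiderivative is F(y) = y**4/2 + 5*y**2/2 + 4*y.
Then F(2) - F(1) = (26) - (7) = 19.

19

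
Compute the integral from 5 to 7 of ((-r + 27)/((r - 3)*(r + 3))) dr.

-5*log(5) + 14*log(2)

Factor the denominator: r**2 - 9 = (r + 3)(r - 3).
Partial fractions: (-r + 27)/((r - 3)*(r + 3)) = -5/(r + 3) + 4/(r - 3).
An antiderivative is F(r) = 4*log(r - 3) - 5*log(r + 3).
Then F(7) - F(5) = (-5*log(5) + 3*log(2)) - (-11*log(2)) = -5*log(5) + 14*log(2).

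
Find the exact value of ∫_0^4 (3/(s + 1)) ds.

An antiderivative is F(s) = 3*log(s + 1).
Then F(4) - F(0) = (3*log(5)) - (0) = 3*log(5).

3*log(5)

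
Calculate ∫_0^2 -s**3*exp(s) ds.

Integrate by parts 3 times (u = s^3, dv = -exp(s) ds).
An antiderivative is F(s) = (-s**3 + 3*s**2 - 6*s + 6)*exp(s).
Then F(2) - F(0) = (-2*exp(2)) - (6) = -2*exp(2) - 6.

-2*exp(2) - 6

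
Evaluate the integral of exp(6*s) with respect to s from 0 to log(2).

21/2

Let u = exp(s), so du = exp(s) ds. When s = 0, u = 1; when s = log(2), u = 2.
The integral becomes ∫ u**5 du from 1 to 2, with antiderivative u**6/6.
Back in s: F(s) = exp(6*s)/6.
Then F(log(2)) - F(0) = (32/3) - (1/6) = 21/2.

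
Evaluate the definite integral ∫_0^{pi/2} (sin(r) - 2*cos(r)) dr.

-1

An antiderivative is F(r) = -2*sin(r) - cos(r).
Then F(pi/2) - F(0) = (-2) - (-1) = -1.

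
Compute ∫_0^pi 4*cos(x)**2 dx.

2*pi

Use the identity cos^2(x) = (1 + cos(2*x))/2.
An antiderivative is F(x) = 2*x + sin(2*x).
Then F(pi) - F(0) = (2*pi) - (0) = 2*pi.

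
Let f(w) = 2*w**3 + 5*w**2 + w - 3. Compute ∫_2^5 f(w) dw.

By the power rule, an antiderivative is F(w) = w**4/2 + 5*w**3/3 + w**2/2 - 3*w.
Then F(5) - F(2) = (1555/3) - (52/3) = 501.

501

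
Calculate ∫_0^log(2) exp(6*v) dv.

21/2

Let u = exp(v), so du = exp(v) dv. When v = 0, u = 1; when v = log(2), u = 2.
The integral becomes ∫ u**5 du from 1 to 2, with antiderivative u**6/6.
Back in v: F(v) = exp(6*v)/6.
Then F(log(2)) - F(0) = (32/3) - (1/6) = 21/2.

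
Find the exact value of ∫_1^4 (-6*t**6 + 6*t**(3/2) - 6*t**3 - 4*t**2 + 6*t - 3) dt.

-1007907/70

By the power rule, an antiderivative is F(t) = -6*t**7/7 + 12*t**(5/2)/5 - 3*t**4/2 - 4*t**3/3 + 3*t**2 - 3*t.
Then F(4) - F(1) = (-1511996/105) - (-271/210) = -1007907/70.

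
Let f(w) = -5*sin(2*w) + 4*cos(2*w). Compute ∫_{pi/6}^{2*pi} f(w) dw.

An antiderivative is F(w) = 2*sin(2*w) + 5*cos(2*w)/2.
Then F(2*pi) - F(pi/6) = (5/2) - (5/4 + sqrt(3)) = 5/4 - sqrt(3).

5/4 - sqrt(3)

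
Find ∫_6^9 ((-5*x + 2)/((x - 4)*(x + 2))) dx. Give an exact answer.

Factor the denominator: x**2 - 2*x - 8 = (x + 2)(x - 4).
Partial fractions: (-5*x + 2)/((x - 4)*(x + 2)) = -2/(x + 2) - 3/(x - 4).
An antiderivative is F(x) = -3*log(x - 4) - 2*log(x + 2).
Then F(9) - F(6) = (-3*log(5) - 2*log(11)) - (-9*log(2)) = -3*log(5) - 2*log(11) + 9*log(2).

-3*log(5) - 2*log(11) + 9*log(2)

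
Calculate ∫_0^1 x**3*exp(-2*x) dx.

Integrate by parts 3 times (u = x^3, dv = exp(-2*x) dx).
An antiderivative is F(x) = (-4*x**3 - 6*x**2 - 6*x - 3)*exp(-2*x)/8.
Then F(1) - F(0) = (-19*exp(-2)/8) - (-3/8) = 3/8 - 19*exp(-2)/8.

3/8 - 19*exp(-2)/8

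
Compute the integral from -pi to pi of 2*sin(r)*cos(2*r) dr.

0

Use the identity sin(r)cos(2*r) = [sin(3*r) + sin(-r)]/2.
An antiderivative is F(r) = cos(r) - cos(3*r)/3.
Then F(pi) - F(-pi) = (-2/3) - (-2/3) = 0.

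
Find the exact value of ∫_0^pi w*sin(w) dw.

pi

Integrate by parts once (u = w, dv = sin(w) dw).
An antiderivative is F(w) = -w*cos(w) + sin(w).
Then F(pi) - F(0) = (pi) - (0) = pi.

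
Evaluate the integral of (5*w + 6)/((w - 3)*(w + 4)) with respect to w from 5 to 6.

Factor the denominator: w**2 + w - 12 = (w + 4)(w - 3).
Partial fractions: (5*w + 6)/((w - 3)*(w + 4)) = 2/(w + 4) + 3/(w - 3).
An antiderivative is F(w) = 3*log(w - 3) + 2*log(w + 4).
Then F(6) - F(5) = (2*log(2) + 2*log(5) + 3*log(3)) - (3*log(2) + 4*log(3)) = log(25/6).

log(25/6)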